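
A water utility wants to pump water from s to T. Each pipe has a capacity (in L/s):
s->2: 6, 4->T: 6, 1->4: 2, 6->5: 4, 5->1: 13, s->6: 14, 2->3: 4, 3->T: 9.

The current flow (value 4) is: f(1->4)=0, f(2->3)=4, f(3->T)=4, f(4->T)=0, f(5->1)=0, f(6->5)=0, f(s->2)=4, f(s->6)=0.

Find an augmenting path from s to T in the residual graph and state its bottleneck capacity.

s->6->5->1->4->T, bottleneck 2

Residual along s->6->5->1->4->T: s->6: 14, 6->5: 4, 5->1: 13, 1->4: 2, 4->T: 6.
Bottleneck = min = 2.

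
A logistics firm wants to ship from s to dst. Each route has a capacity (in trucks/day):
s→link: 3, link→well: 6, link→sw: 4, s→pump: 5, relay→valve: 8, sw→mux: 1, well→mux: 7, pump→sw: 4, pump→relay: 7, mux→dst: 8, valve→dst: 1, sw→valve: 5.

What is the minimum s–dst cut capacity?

5

Max flow = 5 (via 3 augmenting paths).
In the residual at optimum, the set reachable from s is {pump, relay, s, sw, valve}.
Cut edges: s→link (cap 3), sw→mux (cap 1), valve→dst (cap 1). Sum = 5.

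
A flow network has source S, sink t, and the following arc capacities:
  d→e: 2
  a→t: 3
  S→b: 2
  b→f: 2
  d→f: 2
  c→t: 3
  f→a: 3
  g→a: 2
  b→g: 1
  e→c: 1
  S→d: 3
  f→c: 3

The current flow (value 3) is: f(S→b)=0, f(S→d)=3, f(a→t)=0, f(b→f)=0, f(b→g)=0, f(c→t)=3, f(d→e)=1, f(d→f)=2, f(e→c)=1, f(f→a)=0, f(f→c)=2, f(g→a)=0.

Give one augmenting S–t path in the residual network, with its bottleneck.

Residual along S→b→f→a→t: S→b: 2, b→f: 2, f→a: 3, a→t: 3.
Bottleneck = min = 2.

S→b→f→a→t, bottleneck 2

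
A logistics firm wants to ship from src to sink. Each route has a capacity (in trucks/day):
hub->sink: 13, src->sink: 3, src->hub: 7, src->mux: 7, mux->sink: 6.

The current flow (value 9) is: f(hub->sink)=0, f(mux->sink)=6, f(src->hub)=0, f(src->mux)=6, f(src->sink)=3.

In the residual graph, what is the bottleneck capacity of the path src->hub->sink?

Residual capacities along the path: src->hub: 7, hub->sink: 13.
Minimum is 7.

7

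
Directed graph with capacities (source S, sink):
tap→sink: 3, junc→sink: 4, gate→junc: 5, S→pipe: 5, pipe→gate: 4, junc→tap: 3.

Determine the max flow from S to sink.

4

Augment S→pipe→gate→junc→sink: bottleneck 4. Total 4.
No augmenting path remains in the residual graph.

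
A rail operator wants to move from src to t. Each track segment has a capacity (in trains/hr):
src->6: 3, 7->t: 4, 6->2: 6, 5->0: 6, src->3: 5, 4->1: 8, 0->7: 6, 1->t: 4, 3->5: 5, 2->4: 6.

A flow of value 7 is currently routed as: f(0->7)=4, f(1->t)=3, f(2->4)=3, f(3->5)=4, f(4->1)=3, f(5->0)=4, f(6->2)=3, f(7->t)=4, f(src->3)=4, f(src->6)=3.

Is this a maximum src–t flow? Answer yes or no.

Residual reachable from src: {0, 3, 5, 7, src}; t is not reachable.
Saturated cut: src->6, 7->t with total capacity 7 = current flow value. Flow is maximum.

Yes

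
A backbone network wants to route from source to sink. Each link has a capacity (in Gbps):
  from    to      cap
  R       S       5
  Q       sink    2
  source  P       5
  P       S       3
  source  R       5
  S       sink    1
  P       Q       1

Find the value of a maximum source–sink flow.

2

Augment source→R→S→sink: bottleneck 1. Total 1.
Augment source→P→Q→sink: bottleneck 1. Total 2.
No augmenting path remains in the residual graph.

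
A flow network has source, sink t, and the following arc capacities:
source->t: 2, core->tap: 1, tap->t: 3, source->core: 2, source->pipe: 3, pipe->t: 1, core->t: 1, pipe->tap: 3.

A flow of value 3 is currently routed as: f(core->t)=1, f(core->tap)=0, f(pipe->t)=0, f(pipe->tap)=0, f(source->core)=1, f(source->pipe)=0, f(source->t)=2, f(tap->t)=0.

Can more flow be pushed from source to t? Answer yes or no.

Residual path source->pipe->t has bottleneck 1 > 0.
Pushing 1 along it raises the flow to 4, so the given flow is not maximum.

Yes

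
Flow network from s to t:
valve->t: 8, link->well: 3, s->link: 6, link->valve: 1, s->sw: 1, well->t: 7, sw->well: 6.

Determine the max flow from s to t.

Augment s->sw->well->t: bottleneck 1. Total 1.
Augment s->link->well->t: bottleneck 3. Total 4.
Augment s->link->valve->t: bottleneck 1. Total 5.
No augmenting path remains in the residual graph.

5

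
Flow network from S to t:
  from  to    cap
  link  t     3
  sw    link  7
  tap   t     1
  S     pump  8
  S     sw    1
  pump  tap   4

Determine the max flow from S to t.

Augment S→pump→tap→t: bottleneck 1. Total 1.
Augment S→sw→link→t: bottleneck 1. Total 2.
No augmenting path remains in the residual graph.

2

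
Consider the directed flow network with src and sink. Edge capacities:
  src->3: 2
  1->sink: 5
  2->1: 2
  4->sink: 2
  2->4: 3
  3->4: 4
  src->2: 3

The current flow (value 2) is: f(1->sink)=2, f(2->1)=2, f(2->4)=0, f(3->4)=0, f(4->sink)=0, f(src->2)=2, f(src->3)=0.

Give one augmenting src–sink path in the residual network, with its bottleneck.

src->2->4->sink, bottleneck 1

Residual along src->2->4->sink: src->2: 1, 2->4: 3, 4->sink: 2.
Bottleneck = min = 1.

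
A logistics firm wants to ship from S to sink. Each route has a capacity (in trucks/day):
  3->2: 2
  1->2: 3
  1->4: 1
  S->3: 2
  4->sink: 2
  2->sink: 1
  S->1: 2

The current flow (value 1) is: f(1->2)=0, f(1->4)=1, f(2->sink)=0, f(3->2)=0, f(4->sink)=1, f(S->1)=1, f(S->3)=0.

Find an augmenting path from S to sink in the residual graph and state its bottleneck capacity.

S->1->2->sink, bottleneck 1

Residual along S->1->2->sink: S->1: 1, 1->2: 3, 2->sink: 1.
Bottleneck = min = 1.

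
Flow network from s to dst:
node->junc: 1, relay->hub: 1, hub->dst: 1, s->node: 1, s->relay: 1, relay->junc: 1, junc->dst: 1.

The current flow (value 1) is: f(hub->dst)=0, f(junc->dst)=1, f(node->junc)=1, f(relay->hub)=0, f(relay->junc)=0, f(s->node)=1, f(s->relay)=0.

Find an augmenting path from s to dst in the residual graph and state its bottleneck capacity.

Residual along s->relay->hub->dst: s->relay: 1, relay->hub: 1, hub->dst: 1.
Bottleneck = min = 1.

s->relay->hub->dst, bottleneck 1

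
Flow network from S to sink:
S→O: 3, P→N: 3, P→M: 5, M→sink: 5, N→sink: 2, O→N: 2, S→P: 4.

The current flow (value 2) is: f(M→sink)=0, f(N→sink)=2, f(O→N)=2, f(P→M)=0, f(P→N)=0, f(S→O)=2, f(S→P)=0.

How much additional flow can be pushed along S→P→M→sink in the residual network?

Residual capacities along the path: S→P: 4, P→M: 5, M→sink: 5.
Minimum is 4.

4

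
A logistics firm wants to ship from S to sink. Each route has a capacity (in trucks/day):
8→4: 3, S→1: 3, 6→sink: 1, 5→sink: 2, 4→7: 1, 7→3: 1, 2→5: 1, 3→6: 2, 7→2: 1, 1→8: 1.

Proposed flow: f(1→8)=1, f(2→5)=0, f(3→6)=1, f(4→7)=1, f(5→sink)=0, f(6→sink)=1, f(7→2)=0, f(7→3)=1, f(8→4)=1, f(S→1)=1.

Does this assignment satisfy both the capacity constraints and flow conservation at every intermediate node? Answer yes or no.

Every edge has 0 ≤ f(e) ≤ cap(e).
At each intermediate node, inflow equals outflow.

Yes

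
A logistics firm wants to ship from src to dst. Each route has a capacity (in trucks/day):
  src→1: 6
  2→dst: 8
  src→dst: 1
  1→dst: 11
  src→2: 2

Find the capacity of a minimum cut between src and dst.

9

Max flow = 9 (via 3 augmenting paths).
In the residual at optimum, the set reachable from src is {src}.
Cut edges: src→2 (cap 2), src→1 (cap 6), src→dst (cap 1). Sum = 9.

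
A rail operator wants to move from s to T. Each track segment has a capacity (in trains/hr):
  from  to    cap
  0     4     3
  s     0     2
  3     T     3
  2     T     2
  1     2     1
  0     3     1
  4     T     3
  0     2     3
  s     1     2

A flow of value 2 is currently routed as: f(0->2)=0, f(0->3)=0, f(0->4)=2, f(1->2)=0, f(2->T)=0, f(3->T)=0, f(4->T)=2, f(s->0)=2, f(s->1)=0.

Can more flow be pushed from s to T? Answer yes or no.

Residual path s->1->2->T has bottleneck 1 > 0.
Pushing 1 along it raises the flow to 3, so the given flow is not maximum.

Yes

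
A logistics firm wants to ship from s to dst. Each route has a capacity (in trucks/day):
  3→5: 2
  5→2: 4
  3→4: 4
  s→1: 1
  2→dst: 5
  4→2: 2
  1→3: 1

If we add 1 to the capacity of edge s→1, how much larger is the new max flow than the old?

0

Original max flow = 1.
Even with extra capacity on s→1, another cut of capacity 1 remains binding.
New max flow = 1. Increase = 0.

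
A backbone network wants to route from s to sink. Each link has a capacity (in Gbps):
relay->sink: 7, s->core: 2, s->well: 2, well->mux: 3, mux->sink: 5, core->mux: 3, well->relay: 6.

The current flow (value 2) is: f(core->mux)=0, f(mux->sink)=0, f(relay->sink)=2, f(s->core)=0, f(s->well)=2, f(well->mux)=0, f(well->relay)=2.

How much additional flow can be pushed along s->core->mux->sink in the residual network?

Residual capacities along the path: s->core: 2, core->mux: 3, mux->sink: 5.
Minimum is 2.

2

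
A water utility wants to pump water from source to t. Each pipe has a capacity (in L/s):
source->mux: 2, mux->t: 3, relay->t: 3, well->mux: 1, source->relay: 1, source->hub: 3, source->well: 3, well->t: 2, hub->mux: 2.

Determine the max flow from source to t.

6

Augment source->relay->t: bottleneck 1. Total 1.
Augment source->well->t: bottleneck 2. Total 3.
Augment source->mux->t: bottleneck 2. Total 5.
Augment source->hub->mux->t: bottleneck 1. Total 6.
No augmenting path remains in the residual graph.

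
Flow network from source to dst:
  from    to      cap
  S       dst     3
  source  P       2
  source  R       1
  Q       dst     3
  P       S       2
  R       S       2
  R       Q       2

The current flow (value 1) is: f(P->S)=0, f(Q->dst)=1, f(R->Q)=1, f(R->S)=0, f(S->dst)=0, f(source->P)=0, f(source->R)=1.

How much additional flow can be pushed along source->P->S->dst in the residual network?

2

Residual capacities along the path: source->P: 2, P->S: 2, S->dst: 3.
Minimum is 2.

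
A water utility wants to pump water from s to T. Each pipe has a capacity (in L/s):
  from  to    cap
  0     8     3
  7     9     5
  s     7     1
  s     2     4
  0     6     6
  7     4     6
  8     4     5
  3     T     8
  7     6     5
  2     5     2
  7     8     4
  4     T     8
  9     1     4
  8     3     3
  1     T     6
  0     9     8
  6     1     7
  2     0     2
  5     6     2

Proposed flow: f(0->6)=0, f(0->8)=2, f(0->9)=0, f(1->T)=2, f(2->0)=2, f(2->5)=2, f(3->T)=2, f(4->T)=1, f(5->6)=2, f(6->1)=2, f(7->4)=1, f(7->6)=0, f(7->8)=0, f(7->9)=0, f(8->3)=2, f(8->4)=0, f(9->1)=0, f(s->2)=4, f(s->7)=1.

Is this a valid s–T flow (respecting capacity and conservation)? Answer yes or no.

Yes

Every edge has 0 ≤ f(e) ≤ cap(e).
At each intermediate node, inflow equals outflow.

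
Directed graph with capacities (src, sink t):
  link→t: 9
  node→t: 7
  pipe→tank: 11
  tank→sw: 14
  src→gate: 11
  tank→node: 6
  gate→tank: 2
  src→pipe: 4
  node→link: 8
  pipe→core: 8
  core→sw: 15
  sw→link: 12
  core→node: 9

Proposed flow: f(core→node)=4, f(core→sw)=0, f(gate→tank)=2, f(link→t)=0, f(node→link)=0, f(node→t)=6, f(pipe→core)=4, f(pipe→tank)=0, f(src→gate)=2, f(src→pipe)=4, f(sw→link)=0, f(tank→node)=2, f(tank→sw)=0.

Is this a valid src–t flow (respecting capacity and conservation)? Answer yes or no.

Every edge has 0 ≤ f(e) ≤ cap(e).
At each intermediate node, inflow equals outflow.

Yes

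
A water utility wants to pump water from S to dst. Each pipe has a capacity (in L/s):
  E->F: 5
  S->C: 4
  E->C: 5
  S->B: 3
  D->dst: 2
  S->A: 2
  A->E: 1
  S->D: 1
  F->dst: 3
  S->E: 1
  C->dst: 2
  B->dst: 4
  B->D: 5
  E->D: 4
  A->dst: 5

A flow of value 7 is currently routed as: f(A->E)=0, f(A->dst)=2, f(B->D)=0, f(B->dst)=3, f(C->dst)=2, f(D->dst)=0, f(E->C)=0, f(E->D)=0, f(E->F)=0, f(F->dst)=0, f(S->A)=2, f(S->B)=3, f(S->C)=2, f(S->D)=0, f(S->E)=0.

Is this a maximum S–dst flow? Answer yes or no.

No

Residual path S->D->dst has bottleneck 1 > 0.
Pushing 1 along it raises the flow to 8, so the given flow is not maximum.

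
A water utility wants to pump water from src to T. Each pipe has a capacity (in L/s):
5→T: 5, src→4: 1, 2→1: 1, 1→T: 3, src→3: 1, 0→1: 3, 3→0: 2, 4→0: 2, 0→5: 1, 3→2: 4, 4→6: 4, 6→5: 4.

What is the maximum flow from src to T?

Augment src→3→2→1→T: bottleneck 1. Total 1.
Augment src→4→0→1→T: bottleneck 1. Total 2.
No augmenting path remains in the residual graph.

2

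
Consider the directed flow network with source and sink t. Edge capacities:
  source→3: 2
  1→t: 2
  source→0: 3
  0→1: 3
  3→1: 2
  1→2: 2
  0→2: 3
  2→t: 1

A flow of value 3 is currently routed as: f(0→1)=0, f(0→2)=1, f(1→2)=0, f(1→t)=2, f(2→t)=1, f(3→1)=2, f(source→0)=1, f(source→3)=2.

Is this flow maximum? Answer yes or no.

Residual reachable from source: {0, 1, 2, 3, source}; t is not reachable.
Saturated cut: 1→t, 2→t with total capacity 3 = current flow value. Flow is maximum.

Yes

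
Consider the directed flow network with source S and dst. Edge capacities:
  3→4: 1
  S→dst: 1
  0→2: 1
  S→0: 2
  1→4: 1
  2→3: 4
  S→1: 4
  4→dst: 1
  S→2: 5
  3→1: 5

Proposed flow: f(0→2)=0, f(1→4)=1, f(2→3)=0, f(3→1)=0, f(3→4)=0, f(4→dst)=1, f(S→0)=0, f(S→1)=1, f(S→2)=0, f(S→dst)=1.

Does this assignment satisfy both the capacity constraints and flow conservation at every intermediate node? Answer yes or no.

Every edge has 0 ≤ f(e) ≤ cap(e).
At each intermediate node, inflow equals outflow.

Yes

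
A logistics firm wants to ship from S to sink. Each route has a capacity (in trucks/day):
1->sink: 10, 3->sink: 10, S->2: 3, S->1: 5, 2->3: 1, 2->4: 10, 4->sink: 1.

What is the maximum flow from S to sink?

Augment S->1->sink: bottleneck 5. Total 5.
Augment S->2->3->sink: bottleneck 1. Total 6.
Augment S->2->4->sink: bottleneck 1. Total 7.
No augmenting path remains in the residual graph.

7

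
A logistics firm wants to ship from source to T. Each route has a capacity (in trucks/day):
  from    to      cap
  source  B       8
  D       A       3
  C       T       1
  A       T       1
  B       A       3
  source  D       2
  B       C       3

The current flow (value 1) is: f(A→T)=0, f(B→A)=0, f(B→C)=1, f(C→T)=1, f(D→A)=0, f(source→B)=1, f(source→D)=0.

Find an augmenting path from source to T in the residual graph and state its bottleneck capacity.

source→B→A→T, bottleneck 1

Residual along source→B→A→T: source→B: 7, B→A: 3, A→T: 1.
Bottleneck = min = 1.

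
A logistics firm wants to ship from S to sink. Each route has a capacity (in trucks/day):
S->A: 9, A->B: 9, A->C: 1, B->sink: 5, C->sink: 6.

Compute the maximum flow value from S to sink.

Augment S->A->C->sink: bottleneck 1. Total 1.
Augment S->A->B->sink: bottleneck 5. Total 6.
No augmenting path remains in the residual graph.

6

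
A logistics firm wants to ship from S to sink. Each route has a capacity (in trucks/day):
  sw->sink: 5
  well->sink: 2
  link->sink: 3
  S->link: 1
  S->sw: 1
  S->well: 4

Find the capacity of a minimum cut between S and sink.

4

Max flow = 4 (via 3 augmenting paths).
In the residual at optimum, the set reachable from S is {S, well}.
Cut edges: S->sw (cap 1), S->link (cap 1), well->sink (cap 2). Sum = 4.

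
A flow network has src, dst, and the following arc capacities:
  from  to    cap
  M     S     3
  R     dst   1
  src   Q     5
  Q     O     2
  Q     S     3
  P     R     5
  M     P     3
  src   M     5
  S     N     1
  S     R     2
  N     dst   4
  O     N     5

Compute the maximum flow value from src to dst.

4

Augment src->M->P->R->dst: bottleneck 1. Total 1.
Augment src->M->S->N->dst: bottleneck 1. Total 2.
Augment src->Q->O->N->dst: bottleneck 2. Total 4.
No augmenting path remains in the residual graph.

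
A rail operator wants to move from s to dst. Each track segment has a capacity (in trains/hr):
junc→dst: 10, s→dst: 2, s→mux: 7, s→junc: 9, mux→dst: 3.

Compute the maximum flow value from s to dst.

14

Augment s→dst: bottleneck 2. Total 2.
Augment s→junc→dst: bottleneck 9. Total 11.
Augment s→mux→dst: bottleneck 3. Total 14.
No augmenting path remains in the residual graph.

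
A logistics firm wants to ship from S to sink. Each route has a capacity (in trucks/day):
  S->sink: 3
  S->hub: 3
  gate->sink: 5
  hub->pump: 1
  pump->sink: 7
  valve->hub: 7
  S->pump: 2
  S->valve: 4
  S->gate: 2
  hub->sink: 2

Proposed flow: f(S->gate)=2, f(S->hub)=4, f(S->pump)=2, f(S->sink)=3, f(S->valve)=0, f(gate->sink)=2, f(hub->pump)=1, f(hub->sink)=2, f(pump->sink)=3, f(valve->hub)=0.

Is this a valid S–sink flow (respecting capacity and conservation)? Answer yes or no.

Capacity violated on S->hub: flow 4 > capacity 3.

No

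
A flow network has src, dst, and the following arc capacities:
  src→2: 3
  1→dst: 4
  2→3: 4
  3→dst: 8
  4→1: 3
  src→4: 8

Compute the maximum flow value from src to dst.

Augment src→4→1→dst: bottleneck 3. Total 3.
Augment src→2→3→dst: bottleneck 3. Total 6.
No augmenting path remains in the residual graph.

6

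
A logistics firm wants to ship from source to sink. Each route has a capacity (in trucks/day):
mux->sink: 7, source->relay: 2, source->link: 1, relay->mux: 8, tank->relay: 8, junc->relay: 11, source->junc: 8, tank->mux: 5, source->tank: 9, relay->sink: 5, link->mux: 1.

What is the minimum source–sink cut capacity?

Max flow = 12 (via 5 augmenting paths).
In the residual at optimum, the set reachable from source is {junc, link, mux, relay, source, tank}.
Cut edges: relay->sink (cap 5), mux->sink (cap 7). Sum = 12.

12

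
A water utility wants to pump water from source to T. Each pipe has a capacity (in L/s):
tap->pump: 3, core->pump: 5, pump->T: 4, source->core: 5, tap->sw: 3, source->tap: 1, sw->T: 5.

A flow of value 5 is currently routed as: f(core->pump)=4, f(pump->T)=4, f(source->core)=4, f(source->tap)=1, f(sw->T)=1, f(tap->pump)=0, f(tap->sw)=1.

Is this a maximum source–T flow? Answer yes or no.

Yes

Residual reachable from source: {core, pump, source}; T is not reachable.
Saturated cut: source->tap, pump->T with total capacity 5 = current flow value. Flow is maximum.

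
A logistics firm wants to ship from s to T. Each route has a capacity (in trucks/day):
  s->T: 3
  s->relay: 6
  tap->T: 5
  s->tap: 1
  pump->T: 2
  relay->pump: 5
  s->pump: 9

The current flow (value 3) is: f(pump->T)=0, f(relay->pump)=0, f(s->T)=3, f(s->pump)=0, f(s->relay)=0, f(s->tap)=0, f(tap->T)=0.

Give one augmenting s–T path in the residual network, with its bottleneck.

s->pump->T, bottleneck 2

Residual along s->pump->T: s->pump: 9, pump->T: 2.
Bottleneck = min = 2.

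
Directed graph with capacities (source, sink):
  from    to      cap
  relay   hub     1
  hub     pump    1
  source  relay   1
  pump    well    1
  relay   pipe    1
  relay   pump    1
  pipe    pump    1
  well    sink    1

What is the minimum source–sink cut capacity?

Max flow = 1 (via 1 augmenting path).
In the residual at optimum, the set reachable from source is {source}.
Cut edges: source->relay (cap 1). Sum = 1.

1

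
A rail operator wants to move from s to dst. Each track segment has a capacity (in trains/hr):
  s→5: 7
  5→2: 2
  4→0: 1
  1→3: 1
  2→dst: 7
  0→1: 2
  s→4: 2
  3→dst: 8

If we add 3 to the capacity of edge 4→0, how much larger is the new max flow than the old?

Original max flow = 3.
Even with extra capacity on 4→0, another cut of capacity 3 remains binding.
New max flow = 3. Increase = 0.

0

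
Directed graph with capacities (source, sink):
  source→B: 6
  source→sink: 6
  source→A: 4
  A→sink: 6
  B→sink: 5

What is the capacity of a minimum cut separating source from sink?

15

Max flow = 15 (via 3 augmenting paths).
In the residual at optimum, the set reachable from source is {B, source}.
Cut edges: source→A (cap 4), source→sink (cap 6), B→sink (cap 5). Sum = 15.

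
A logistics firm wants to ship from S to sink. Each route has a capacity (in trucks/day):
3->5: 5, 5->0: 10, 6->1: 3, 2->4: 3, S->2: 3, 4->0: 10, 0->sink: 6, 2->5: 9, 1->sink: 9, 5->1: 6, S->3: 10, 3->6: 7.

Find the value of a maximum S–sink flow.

Augment S->2->4->0->sink: bottleneck 3. Total 3.
Augment S->3->5->0->sink: bottleneck 3. Total 6.
Augment S->3->5->1->sink: bottleneck 2. Total 8.
Augment S->3->6->1->sink: bottleneck 3. Total 11.
No augmenting path remains in the residual graph.

11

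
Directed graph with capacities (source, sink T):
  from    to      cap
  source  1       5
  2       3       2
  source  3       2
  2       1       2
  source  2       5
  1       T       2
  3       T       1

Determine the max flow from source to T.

Augment source->1->T: bottleneck 2. Total 2.
Augment source->3->T: bottleneck 1. Total 3.
No augmenting path remains in the residual graph.

3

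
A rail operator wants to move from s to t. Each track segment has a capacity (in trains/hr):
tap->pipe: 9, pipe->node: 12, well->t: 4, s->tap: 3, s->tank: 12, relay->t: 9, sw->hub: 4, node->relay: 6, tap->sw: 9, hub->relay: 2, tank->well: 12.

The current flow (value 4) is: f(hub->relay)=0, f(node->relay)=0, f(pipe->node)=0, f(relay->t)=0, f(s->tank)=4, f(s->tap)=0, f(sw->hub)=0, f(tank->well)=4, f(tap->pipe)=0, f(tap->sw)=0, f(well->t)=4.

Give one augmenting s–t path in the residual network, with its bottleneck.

s->tap->pipe->node->relay->t, bottleneck 3

Residual along s->tap->pipe->node->relay->t: s->tap: 3, tap->pipe: 9, pipe->node: 12, node->relay: 6, relay->t: 9.
Bottleneck = min = 3.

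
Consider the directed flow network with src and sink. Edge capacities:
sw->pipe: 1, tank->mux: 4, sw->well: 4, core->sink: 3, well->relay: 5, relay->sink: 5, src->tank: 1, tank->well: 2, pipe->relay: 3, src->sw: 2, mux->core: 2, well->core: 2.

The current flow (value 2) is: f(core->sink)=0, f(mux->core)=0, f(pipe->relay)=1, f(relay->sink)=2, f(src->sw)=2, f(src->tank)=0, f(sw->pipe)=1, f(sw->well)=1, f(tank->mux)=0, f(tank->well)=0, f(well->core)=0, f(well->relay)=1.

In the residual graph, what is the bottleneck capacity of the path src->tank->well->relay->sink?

Residual capacities along the path: src->tank: 1, tank->well: 2, well->relay: 4, relay->sink: 3.
Minimum is 1.

1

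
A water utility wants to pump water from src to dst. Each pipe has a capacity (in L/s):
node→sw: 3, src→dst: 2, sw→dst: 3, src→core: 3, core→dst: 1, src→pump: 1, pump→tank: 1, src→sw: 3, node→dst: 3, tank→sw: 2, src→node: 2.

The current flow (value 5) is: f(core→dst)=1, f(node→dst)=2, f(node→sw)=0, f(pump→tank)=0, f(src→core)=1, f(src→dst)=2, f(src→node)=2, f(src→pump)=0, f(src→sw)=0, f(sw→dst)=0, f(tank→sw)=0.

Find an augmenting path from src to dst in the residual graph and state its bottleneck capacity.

src→sw→dst, bottleneck 3

Residual along src→sw→dst: src→sw: 3, sw→dst: 3.
Bottleneck = min = 3.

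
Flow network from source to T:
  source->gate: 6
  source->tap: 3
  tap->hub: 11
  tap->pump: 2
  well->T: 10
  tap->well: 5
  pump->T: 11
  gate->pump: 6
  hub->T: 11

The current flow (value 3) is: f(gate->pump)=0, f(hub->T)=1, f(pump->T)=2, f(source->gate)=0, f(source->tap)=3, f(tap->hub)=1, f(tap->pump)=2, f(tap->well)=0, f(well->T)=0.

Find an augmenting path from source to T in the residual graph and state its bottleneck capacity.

Residual along source->gate->pump->T: source->gate: 6, gate->pump: 6, pump->T: 9.
Bottleneck = min = 6.

source->gate->pump->T, bottleneck 6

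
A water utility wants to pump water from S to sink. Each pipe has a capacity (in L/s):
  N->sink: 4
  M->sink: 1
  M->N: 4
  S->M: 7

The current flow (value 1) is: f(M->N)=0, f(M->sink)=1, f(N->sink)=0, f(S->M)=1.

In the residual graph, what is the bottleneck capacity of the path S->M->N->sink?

4

Residual capacities along the path: S->M: 6, M->N: 4, N->sink: 4.
Minimum is 4.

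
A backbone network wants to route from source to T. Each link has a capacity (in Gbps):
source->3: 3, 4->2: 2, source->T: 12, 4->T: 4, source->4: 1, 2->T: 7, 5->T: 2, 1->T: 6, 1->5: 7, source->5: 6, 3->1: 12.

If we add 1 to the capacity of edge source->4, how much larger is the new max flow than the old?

Original max flow = 18.
After raising cap(source->4), augmenting paths through that edge carry 1 more unit.
New max flow = 19. Increase = 1.

1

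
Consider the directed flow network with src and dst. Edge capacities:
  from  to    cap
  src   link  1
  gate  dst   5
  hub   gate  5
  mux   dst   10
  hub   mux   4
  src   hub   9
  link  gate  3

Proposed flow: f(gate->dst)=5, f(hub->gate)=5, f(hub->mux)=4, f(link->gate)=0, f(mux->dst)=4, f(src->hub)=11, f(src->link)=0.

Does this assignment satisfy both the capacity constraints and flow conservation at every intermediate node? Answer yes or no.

Capacity violated on src->hub: flow 11 > capacity 9.

No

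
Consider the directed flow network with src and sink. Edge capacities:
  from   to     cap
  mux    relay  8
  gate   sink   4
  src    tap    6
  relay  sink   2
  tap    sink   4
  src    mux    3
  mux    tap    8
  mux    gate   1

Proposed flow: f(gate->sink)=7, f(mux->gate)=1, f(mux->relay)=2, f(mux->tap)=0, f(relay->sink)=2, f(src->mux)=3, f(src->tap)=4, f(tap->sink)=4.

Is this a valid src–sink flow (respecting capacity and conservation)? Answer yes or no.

No

Capacity violated on gate->sink: flow 7 > capacity 4.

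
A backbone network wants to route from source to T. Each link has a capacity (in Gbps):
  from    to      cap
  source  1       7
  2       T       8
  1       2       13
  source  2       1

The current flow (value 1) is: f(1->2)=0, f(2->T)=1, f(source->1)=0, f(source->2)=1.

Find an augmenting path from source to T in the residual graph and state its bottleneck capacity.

source->1->2->T, bottleneck 7

Residual along source->1->2->T: source->1: 7, 1->2: 13, 2->T: 7.
Bottleneck = min = 7.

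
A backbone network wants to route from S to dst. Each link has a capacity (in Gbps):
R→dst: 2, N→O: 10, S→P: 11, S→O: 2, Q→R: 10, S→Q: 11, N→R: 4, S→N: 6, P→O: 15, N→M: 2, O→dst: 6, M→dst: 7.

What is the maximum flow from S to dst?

Augment S→O→dst: bottleneck 2. Total 2.
Augment S→Q→R→dst: bottleneck 2. Total 4.
Augment S→N→O→dst: bottleneck 4. Total 8.
Augment S→N→M→dst: bottleneck 2. Total 10.
No augmenting path remains in the residual graph.

10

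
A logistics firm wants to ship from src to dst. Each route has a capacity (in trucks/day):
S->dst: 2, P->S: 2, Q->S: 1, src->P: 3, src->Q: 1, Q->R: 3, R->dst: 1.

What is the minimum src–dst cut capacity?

3

Max flow = 3 (via 2 augmenting paths).
In the residual at optimum, the set reachable from src is {P, src}.
Cut edges: src->Q (cap 1), P->S (cap 2). Sum = 3.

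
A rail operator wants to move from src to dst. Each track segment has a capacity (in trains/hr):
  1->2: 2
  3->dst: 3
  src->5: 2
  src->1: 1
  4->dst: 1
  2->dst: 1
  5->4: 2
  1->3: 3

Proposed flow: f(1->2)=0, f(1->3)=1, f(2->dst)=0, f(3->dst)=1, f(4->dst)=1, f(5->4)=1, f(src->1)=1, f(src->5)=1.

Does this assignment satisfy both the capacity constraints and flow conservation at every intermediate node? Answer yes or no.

Every edge has 0 ≤ f(e) ≤ cap(e).
At each intermediate node, inflow equals outflow.

Yes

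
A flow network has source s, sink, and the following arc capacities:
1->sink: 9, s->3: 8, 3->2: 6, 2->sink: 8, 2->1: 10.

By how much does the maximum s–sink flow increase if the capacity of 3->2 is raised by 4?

2

Original max flow = 6.
After raising cap(3->2), augmenting paths through that edge carry 2 more units.
New max flow = 8. Increase = 2.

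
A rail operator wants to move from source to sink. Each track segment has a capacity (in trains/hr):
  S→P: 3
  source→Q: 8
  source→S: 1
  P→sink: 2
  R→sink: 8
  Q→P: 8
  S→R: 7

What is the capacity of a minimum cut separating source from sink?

Max flow = 3 (via 2 augmenting paths).
In the residual at optimum, the set reachable from source is {P, Q, source}.
Cut edges: source→S (cap 1), P→sink (cap 2). Sum = 3.

3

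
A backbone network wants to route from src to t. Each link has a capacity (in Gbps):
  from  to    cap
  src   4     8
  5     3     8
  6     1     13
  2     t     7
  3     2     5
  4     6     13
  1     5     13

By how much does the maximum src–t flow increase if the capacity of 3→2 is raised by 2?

2

Original max flow = 5.
After raising cap(3→2), augmenting paths through that edge carry 2 more units.
New max flow = 7. Increase = 2.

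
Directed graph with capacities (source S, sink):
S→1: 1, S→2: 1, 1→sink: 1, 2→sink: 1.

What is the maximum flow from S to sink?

2

Augment S→2→sink: bottleneck 1. Total 1.
Augment S→1→sink: bottleneck 1. Total 2.
No augmenting path remains in the residual graph.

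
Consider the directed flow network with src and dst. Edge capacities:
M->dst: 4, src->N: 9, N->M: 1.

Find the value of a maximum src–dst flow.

Augment src->N->M->dst: bottleneck 1. Total 1.
No augmenting path remains in the residual graph.

1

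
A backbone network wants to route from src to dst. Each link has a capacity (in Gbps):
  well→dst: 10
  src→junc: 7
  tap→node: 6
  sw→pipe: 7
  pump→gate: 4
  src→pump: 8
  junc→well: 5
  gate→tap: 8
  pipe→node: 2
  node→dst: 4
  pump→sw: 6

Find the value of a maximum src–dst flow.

Augment src→junc→well→dst: bottleneck 5. Total 5.
Augment src→pump→gate→tap→node→dst: bottleneck 4. Total 9.
No augmenting path remains in the residual graph.

9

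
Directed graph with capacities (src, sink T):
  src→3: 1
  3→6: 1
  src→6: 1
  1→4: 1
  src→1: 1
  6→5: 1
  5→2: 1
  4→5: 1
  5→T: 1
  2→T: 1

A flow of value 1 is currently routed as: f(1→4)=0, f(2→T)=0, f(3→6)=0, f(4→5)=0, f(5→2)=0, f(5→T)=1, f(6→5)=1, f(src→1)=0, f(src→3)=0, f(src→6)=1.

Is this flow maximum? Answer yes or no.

Residual path src→1→4→5→2→T has bottleneck 1 > 0.
Pushing 1 along it raises the flow to 2, so the given flow is not maximum.

No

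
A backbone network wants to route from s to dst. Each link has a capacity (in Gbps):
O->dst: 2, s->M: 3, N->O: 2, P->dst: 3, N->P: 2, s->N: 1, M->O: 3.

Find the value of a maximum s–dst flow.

3

Augment s->N->P->dst: bottleneck 1. Total 1.
Augment s->M->O->dst: bottleneck 2. Total 3.
No augmenting path remains in the residual graph.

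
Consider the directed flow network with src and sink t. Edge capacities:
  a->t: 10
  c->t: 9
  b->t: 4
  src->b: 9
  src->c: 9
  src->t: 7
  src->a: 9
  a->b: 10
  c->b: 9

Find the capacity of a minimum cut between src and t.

Max flow = 29 (via 4 augmenting paths).
In the residual at optimum, the set reachable from src is {b, src}.
Cut edges: src->c (cap 9), src->a (cap 9), src->t (cap 7), b->t (cap 4). Sum = 29.

29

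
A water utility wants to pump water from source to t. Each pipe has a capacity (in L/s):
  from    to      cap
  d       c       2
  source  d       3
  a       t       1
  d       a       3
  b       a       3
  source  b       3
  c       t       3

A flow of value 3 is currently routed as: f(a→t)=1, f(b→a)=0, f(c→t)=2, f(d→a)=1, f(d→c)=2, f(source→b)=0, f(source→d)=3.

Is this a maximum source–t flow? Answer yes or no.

Residual reachable from source: {a, b, d, source}; t is not reachable.
Saturated cut: d→c, a→t with total capacity 3 = current flow value. Flow is maximum.

Yes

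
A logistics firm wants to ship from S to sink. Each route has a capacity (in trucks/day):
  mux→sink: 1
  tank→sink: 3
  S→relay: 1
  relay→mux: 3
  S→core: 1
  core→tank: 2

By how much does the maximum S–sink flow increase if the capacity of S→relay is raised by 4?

0

Original max flow = 2.
Even with extra capacity on S→relay, another cut of capacity 2 remains binding.
New max flow = 2. Increase = 0.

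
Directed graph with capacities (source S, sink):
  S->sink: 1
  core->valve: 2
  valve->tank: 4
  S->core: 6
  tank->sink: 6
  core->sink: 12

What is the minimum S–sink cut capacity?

7

Max flow = 7 (via 2 augmenting paths).
In the residual at optimum, the set reachable from S is {S}.
Cut edges: S->core (cap 6), S->sink (cap 1). Sum = 7.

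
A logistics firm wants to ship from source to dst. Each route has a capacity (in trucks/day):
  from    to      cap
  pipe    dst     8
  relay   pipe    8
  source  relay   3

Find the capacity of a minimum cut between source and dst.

3

Max flow = 3 (via 1 augmenting path).
In the residual at optimum, the set reachable from source is {source}.
Cut edges: source→relay (cap 3). Sum = 3.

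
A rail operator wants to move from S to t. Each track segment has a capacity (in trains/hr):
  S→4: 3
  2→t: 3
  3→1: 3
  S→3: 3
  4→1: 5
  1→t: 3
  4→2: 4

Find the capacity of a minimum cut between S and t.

6

Max flow = 6 (via 2 augmenting paths).
In the residual at optimum, the set reachable from S is {S}.
Cut edges: S→4 (cap 3), S→3 (cap 3). Sum = 6.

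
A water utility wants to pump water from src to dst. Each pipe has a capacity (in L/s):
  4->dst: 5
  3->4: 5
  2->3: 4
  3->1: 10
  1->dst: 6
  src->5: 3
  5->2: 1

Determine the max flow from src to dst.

1

Augment src->5->2->3->4->dst: bottleneck 1. Total 1.
No augmenting path remains in the residual graph.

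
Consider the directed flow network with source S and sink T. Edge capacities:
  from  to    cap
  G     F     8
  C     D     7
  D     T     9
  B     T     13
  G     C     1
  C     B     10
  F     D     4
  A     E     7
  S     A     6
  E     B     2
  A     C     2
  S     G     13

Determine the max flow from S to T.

Augment S→A→E→B→T: bottleneck 2. Total 2.
Augment S→A→C→B→T: bottleneck 2. Total 4.
Augment S→G→C→B→T: bottleneck 1. Total 5.
Augment S→G→F→D→T: bottleneck 4. Total 9.
No augmenting path remains in the residual graph.

9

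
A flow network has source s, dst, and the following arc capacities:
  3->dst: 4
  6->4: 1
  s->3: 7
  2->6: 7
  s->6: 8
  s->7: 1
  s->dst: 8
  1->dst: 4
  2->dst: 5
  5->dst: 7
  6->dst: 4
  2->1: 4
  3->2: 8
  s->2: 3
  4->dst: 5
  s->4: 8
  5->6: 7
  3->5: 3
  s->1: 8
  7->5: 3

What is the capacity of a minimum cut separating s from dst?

Max flow = 32 (via 9 augmenting paths).
In the residual at optimum, the set reachable from s is {1, 4, 6, s}.
Cut edges: s->3 (cap 7), s->2 (cap 3), s->7 (cap 1), s->dst (cap 8), 1->dst (cap 4), 6->dst (cap 4), 4->dst (cap 5). Sum = 32.

32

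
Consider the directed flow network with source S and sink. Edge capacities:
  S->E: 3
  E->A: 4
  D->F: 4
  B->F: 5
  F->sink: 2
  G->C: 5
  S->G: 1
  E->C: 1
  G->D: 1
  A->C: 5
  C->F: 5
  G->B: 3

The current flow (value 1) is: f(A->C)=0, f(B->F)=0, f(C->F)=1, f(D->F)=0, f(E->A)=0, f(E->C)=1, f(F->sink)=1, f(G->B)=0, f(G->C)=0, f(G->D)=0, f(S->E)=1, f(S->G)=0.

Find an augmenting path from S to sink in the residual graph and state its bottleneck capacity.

Residual along S->G->D->F->sink: S->G: 1, G->D: 1, D->F: 4, F->sink: 1.
Bottleneck = min = 1.

S->G->D->F->sink, bottleneck 1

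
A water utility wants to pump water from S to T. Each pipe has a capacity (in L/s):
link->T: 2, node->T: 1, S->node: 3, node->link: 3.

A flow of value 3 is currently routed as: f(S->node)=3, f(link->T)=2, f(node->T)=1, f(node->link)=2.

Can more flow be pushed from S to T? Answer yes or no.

Residual reachable from S: {S}; T is not reachable.
Saturated cut: S->node with total capacity 3 = current flow value. Flow is maximum.

No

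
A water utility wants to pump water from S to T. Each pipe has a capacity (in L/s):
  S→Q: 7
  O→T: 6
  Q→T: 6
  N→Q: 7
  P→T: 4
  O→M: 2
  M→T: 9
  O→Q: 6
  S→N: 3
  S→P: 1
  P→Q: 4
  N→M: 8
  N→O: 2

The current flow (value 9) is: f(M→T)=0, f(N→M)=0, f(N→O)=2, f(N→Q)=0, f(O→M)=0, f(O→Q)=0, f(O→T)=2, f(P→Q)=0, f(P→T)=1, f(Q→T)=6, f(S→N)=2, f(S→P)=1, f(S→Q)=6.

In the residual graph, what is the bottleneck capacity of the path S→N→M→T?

1

Residual capacities along the path: S→N: 1, N→M: 8, M→T: 9.
Minimum is 1.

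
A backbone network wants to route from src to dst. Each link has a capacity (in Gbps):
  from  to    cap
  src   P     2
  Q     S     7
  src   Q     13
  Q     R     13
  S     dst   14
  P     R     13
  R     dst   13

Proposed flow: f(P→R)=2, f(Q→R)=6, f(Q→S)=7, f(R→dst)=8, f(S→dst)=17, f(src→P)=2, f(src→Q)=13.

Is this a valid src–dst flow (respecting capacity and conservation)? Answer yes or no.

Capacity violated on S→dst: flow 17 > capacity 14.

No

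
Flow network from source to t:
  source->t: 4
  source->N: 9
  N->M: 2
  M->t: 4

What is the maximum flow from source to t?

Augment source->t: bottleneck 4. Total 4.
Augment source->N->M->t: bottleneck 2. Total 6.
No augmenting path remains in the residual graph.

6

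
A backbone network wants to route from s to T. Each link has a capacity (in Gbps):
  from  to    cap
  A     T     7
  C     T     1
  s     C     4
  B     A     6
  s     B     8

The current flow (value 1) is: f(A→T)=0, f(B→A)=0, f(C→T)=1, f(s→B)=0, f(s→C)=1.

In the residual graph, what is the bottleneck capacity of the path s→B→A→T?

Residual capacities along the path: s→B: 8, B→A: 6, A→T: 7.
Minimum is 6.

6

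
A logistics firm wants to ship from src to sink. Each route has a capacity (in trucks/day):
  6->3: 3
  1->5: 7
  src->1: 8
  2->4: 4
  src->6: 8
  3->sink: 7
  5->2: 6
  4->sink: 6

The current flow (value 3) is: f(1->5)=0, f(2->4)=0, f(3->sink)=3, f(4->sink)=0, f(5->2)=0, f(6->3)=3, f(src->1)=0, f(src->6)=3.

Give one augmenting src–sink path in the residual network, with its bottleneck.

src->1->5->2->4->sink, bottleneck 4

Residual along src->1->5->2->4->sink: src->1: 8, 1->5: 7, 5->2: 6, 2->4: 4, 4->sink: 6.
Bottleneck = min = 4.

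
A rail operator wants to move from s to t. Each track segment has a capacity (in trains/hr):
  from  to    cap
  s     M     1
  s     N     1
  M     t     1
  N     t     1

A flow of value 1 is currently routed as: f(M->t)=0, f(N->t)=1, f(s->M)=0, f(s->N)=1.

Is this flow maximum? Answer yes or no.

Residual path s->M->t has bottleneck 1 > 0.
Pushing 1 along it raises the flow to 2, so the given flow is not maximum.

No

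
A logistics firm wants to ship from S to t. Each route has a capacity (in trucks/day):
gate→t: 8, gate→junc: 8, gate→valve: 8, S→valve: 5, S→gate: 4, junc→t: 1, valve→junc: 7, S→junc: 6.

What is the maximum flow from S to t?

5

Augment S→gate→t: bottleneck 4. Total 4.
Augment S→junc→t: bottleneck 1. Total 5.
No augmenting path remains in the residual graph.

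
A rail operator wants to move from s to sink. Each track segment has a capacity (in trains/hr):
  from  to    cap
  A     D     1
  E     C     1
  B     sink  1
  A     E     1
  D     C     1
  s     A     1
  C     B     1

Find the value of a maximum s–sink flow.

Augment s->A->E->C->B->sink: bottleneck 1. Total 1.
No augmenting path remains in the residual graph.

1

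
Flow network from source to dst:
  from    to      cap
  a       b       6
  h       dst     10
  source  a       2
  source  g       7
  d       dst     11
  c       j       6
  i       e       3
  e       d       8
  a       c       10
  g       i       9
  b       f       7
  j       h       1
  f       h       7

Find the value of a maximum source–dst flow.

Augment source→g→i→e→d→dst: bottleneck 3. Total 3.
Augment source→a→c→j→h→dst: bottleneck 1. Total 4.
Augment source→a→b→f→h→dst: bottleneck 1. Total 5.
No augmenting path remains in the residual graph.

5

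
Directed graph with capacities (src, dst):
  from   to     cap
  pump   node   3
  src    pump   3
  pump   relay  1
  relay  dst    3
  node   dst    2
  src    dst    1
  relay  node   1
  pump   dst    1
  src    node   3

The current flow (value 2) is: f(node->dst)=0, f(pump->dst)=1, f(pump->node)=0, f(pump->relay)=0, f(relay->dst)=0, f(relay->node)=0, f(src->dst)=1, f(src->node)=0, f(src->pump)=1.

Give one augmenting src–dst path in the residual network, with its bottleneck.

src->node->dst, bottleneck 2

Residual along src->node->dst: src->node: 3, node->dst: 2.
Bottleneck = min = 2.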